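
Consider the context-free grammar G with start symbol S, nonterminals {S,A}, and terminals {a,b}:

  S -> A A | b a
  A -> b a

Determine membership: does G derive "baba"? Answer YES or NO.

CNF form of G:
  S -> A A | T0 T1
  A -> T0 T1
  T0 -> b
  T1 -> a

Fill CYK table bottom-up:
  [0..0]={T0}  "b"  orig:{}
  [1..1]={T1}  "a"  orig:{}
  [2..2]={T0}  "b"  orig:{}
  [3..3]={T1}  "a"  orig:{}
  [0..1]={A,S}  "ba"
  [1..2]=∅  "ab"
  [2..3]={A,S}  "ba"
  [0..2]=∅  "bab"
  [1..3]=∅  "aba"
  [0..3]={S}  "baba"

S ∈ T[0,3] ⇒ YES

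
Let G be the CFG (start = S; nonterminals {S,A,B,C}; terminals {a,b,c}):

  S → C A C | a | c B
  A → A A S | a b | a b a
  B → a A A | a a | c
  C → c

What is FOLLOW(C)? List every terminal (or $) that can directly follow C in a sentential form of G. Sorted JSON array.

Compute FIRST by fixpoint:
pass 1:
  A via A→a b: +{a}
  B via B→a A A: +{a}
  B via B→c: +{c}
  C via C→c: +{c}
  S via S→C A C: +{c}
  S via S→a: +{a}
  S: {a,c}  A: {a}  B: {a,c}  C: {c}
pass 2: (no change)
  S: {a,c}  A: {a}  B: {a,c}  C: {c}

FOLLOW sets:
FOLLOW(S) := {$}
pass 1:
  A→A A S: FOLLOW(A) ⊇ FIRST(A) = {a}; new: +{a}
  A→A A S: FOLLOW(A) ⊇ FIRST(S) = {a,c}; new: +{c}
  A→A A S: FOLLOW(S) ⊇ FOLLOW(A) ⊇ {a,c}; new: +{a,c}
  S→C A C: FOLLOW(C) ⊇ FIRST(A) = {a}; new: +{a}
  S→C A C: FOLLOW(C) ⊇ FOLLOW(S) ⊇ {$,a,c}; new: +{$,c}
  S→c B: FOLLOW(B) ⊇ FOLLOW(S) ⊇ {$,a,c}; new: +{$,a,c}
  FOLLOW(S)={$,a,c}  FOLLOW(A)={a,c}  FOLLOW(B)={$,a,c}  FOLLOW(C)={$,a,c}
pass 2:
  B→a A A: FOLLOW(A) ⊇ FOLLOW(B) ⊇ {$,a,c}; new: +{$}
  FOLLOW(S)={$,a,c}  FOLLOW(A)={$,a,c}  FOLLOW(B)={$,a,c}  FOLLOW(C)={$,a,c}
pass 3: (no change)
  FOLLOW(S)={$,a,c}  FOLLOW(A)={$,a,c}  FOLLOW(B)={$,a,c}  FOLLOW(C)={$,a,c}

FOLLOW(C) = ["$", "a", "c"]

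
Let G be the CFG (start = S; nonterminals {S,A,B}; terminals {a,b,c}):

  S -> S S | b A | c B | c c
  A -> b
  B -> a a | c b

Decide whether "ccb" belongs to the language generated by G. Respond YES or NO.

Convert to CNF:
  S -> S S | T1 B | T1 T1 | T2 A
  A -> b
  B -> T0 T0 | T1 T2
  T0 -> a
  T1 -> c
  T2 -> b

Fill CYK table bottom-up:
  cell(0,0) c: {T1}  orig:{}
  cell(1,1) c: {T1}  orig:{}
  cell(2,2) b: {A,T2}  orig:{A}
  cell(0,1) cc: {S}
  cell(1,2) cb: {B}
  cell(0,2) ccb: {S}

S ∈ T[0,2] ⇒ YES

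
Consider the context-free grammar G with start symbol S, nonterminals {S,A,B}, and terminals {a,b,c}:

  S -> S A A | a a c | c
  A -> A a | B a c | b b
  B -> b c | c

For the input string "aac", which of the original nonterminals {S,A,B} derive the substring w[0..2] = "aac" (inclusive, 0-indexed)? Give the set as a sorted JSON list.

Convert to CNF:
  S -> S X4 | T0 X5 | c
  A -> A T0 | B X3 | T2 T2
  B -> T2 T1 | c
  T0 -> a
  T1 -> c
  T2 -> b
  X3 -> T0 T1
  X4 -> A A
  X5 -> T0 T1

CYK fill, restricted to cells inside w[0..2]:
  cell(0,0) a: {T0}  orig:{}
  cell(1,1) a: {T0}  orig:{}
  cell(2,2) c: {B,S,T1}  orig:{B,S}
  cell(0,1) aa: ∅
  cell(1,2) ac: {X3,X5}  orig:{}
  cell(0,2) aac: {S}

Original NTs in T[0,2] deriving "aac": ["S"]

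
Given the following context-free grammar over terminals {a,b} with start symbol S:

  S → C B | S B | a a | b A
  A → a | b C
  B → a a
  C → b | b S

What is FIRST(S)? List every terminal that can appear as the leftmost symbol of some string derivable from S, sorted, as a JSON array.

FIRST sets, iterate to fixpoint:
iter 1:
  A via A→a: +{a}
  A via A→b C: +{b}
  B via B→a a: +{a}
  C via C→b: +{b}
  S via S→C B: +{b}
  S via S→a a: +{a}
  FIRST(S)={a,b}  FIRST(A)={a,b}  FIRST(B)={a}  FIRST(C)={b}
iter 2: done
  FIRST(S)={a,b}  FIRST(A)={a,b}  FIRST(B)={a}  FIRST(C)={b}

FIRST(S) = ["a", "b"]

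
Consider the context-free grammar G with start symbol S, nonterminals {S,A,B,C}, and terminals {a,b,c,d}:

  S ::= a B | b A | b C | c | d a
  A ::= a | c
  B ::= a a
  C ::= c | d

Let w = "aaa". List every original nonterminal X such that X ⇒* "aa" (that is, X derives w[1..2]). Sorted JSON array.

Convert to CNF:
  S -> T0 B | T1 A | T1 C | T2 T0 | c
  A -> a | c
  B -> T0 T0
  C -> c | d
  T0 -> a
  T1 -> b
  T2 -> d

CYK table (by increasing span) (cells [i..j] with 1 ≤ i ≤ j ≤ 2 only):
  cell(1,1) a: {A,T0}  orig:{A}
  cell(2,2) a: {A,T0}  orig:{A}
  cell(1,2) aa: {B}

Original NTs in T[1,2] deriving "aa": ["B"]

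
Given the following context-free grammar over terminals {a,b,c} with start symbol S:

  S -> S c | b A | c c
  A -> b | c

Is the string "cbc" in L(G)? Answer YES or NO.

CNF form of G:
  S -> S T0 | T0 T0 | T1 A
  A -> b | c
  T0 -> c
  T1 -> b

Fill CYK table bottom-up:
  [0..0]={A,T0}  "c"  orig:{A}
  [1..1]={A,T1}  "b"  orig:{A}
  [2..2]={A,T0}  "c"  orig:{A}
  [0..1]=∅  "cb"
  [1..2]={S}  "bc"
  [0..2]=∅  "cbc"

S ∉ T[0,2] ⇒ NO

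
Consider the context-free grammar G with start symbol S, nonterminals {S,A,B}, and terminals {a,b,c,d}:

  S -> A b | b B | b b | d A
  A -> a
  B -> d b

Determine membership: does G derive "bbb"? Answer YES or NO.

CNF form of G:
  S -> A T1 | T0 A | T1 B | T1 T1
  A -> a
  B -> T0 T1
  T0 -> d
  T1 -> b

Fill CYK table bottom-up:
  cell(0,0) b: {T1}  orig:{}
  cell(1,1) b: {T1}  orig:{}
  cell(2,2) b: {T1}  orig:{}
  cell(0,1) bb: {S}
  cell(1,2) bb: {S}
  cell(0,2) bbb: ∅

S ∉ T[0,2] ⇒ NO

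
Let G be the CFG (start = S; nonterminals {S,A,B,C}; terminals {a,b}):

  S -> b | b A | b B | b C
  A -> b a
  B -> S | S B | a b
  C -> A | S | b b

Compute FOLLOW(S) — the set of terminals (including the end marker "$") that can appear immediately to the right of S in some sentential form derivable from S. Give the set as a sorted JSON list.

FIRST sets, iterate to fixpoint:
pass 1:
  A via A→b a: +{b}
  B via B→a b: +{a}
  C via C→A: +{b}
  S via S→b: +{b}
  S: {b}  A: {b}  B: {a}  C: {b}
pass 2:
  B via B→S: +{b}
  S: {b}  A: {b}  B: {a,b}  C: {b}
pass 3: (no change)
  S: {b}  A: {b}  B: {a,b}  C: {b}

FOLLOW iteration:
initialize: $ ∈ FOLLOW(S)
pass 1:
  B→S B: FOLLOW(S) ⊇ FIRST(B) = {a,b}; new: +{a,b}
  S→b A: FOLLOW(A) ⊇ FOLLOW(S) ⊇ {$,a,b}; new: +{$,a,b}
  S→b B: FOLLOW(B) ⊇ FOLLOW(S) ⊇ {$,a,b}; new: +{$,a,b}
  S→b C: FOLLOW(C) ⊇ FOLLOW(S) ⊇ {$,a,b}; new: +{$,a,b}
  FOLLOW(S)={$,a,b}  FOLLOW(A)={$,a,b}  FOLLOW(B)={$,a,b}  FOLLOW(C)={$,a,b}
pass 2: (no change)
  FOLLOW(S)={$,a,b}  FOLLOW(A)={$,a,b}  FOLLOW(B)={$,a,b}  FOLLOW(C)={$,a,b}

FOLLOW(S) = ["$", "a", "b"]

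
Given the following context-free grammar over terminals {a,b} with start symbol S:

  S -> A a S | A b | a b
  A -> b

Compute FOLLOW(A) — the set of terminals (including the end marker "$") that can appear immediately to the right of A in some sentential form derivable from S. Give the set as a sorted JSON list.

FIRST sets, iterate to fixpoint:
[1]
  A via A→b: +{b}
  S via S→A a S: +{b}
  S via S→a b: +{a}
  FIRST(S)={a,b}  FIRST(A)={b}
[2] done
  FIRST(S)={a,b}  FIRST(A)={b}

FOLLOW iteration:
seed FOLLOW(S) with $
pass 1:
  S→A a S: FOLLOW(A) ⊇ FIRST(a) = {a}; new: +{a}
  S→A b: FOLLOW(A) ⊇ FIRST(b) = {b}; new: +{b}
  S: {$}  A: {a,b}
pass 2: (stable)
  S: {$}  A: {a,b}

FOLLOW(A) = ["a", "b"]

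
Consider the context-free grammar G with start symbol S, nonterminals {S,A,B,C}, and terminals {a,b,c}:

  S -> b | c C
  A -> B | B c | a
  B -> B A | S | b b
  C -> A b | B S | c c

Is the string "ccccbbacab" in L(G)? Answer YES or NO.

CNF form of G:
  S -> T0 C | b
  A -> B A | B T0 | T0 C | T1 T1 | a | b
  B -> B A | T0 C | T1 T1 | b
  C -> A T1 | B S | T0 T0
  T0 -> c
  T1 -> b

CYK table (by increasing span):
  cell(0,0) c: {T0}  orig:{}
  cell(1,1) c: {T0}  orig:{}
  cell(2,2) c: {T0}  orig:{}
  cell(3,3) c: {T0}  orig:{}
  cell(4,4) b: {A,B,S,T1}  orig:{A,B,S}
  cell(5,5) b: {A,B,S,T1}  orig:{A,B,S}
  cell(6,6) a: {A}
  cell(7,7) c: {T0}  orig:{}
  cell(8,8) a: {A}
  cell(9,9) b: {A,B,S,T1}  orig:{A,B,S}
  cell(0,1) cc: {C}
  cell(1,2) cc: {C}
  cell(2,3) cc: {C}
  cell(3,4) cb: ∅
  cell(4,5) bb: {A,B,C}
  cell(5,6) ba: {A,B}
  cell(6,7) ac: ∅
  cell(7,8) ca: ∅
  cell(8,9) ab: {C}
  cell(0,2) ccc: {A,B,S}
  cell(1,3) ccc: {A,B,S}
  cell(2,4) ccb: ∅
  cell(3,5) cbb: {A,B,S}
  cell(4,6) bba: {A,B}
  cell(5,7) bac: {A}
  cell(6,8) aca: ∅
  cell(7,9) cab: {A,B,S}
  cell(0,3) cccc: {A}
  cell(1,4) cccb: {A,B,C}
  cell(2,5) ccbb: ∅
  cell(3,6) cbba: {A,B}
  cell(4,7) bbac: {A,B}
  cell(5,8) baca: ∅
  cell(6,9) acab: ∅
  cell(0,4) ccccb: {A,B,C,S}
  cell(1,5) cccbb: {A,B,C}
  cell(2,6) ccbba: ∅
  cell(3,7) cbbac: {A}
  cell(4,8) bbaca: {A,B}
  cell(5,9) bacab: {A,B,C}
  cell(0,5) ccccbb: {A,B,C,S}
  cell(1,6) cccbba: {A,B}
  cell(2,7) ccbbac: ∅
  cell(3,8) cbbaca: ∅
  cell(4,9) bbacab: {A,B,C}
  cell(0,6) ccccbba: {A,B}
  cell(1,7) cccbbac: {A,B}
  cell(2,8) ccbbaca: ∅
  cell(3,9) cbbacab: {A,B,C,S}
  cell(0,7) ccccbbac: {A,B}
  cell(1,8) cccbbaca: {A,B}
  cell(2,9) ccbbacab: {A,B,S}
  cell(0,8) ccccbbaca: {A,B}
  cell(1,9) cccbbacab: {A,B,C}
  cell(0,9) ccccbbacab: {A,B,C,S}

S ∈ T[0,9] ⇒ YES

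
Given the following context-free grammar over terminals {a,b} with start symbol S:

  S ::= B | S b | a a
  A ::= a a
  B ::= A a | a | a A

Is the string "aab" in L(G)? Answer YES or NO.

Convert to CNF:
  S -> A T0 | S T1 | T0 A | T0 T0 | a
  A -> T0 T0
  B -> A T0 | T0 A | a
  T0 -> a
  T1 -> b

CYK table (by increasing span):
  cell(0,0) a: {B,S,T0}  orig:{B,S}
  cell(1,1) a: {B,S,T0}  orig:{B,S}
  cell(2,2) b: {T1}  orig:{}
  cell(0,1) aa: {A,S}
  cell(1,2) ab: {S}
  cell(0,2) aab: {S}

S ∈ T[0,2] ⇒ YES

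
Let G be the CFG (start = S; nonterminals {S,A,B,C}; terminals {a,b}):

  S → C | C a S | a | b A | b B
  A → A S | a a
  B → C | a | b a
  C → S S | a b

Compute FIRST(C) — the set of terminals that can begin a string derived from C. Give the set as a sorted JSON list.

FIRST iteration:
pass 1:
  A via A→a a: +{a}
  B via B→a: +{a}
  B via B→b a: +{b}
  C via C→a b: +{a}
  S via S→C: +{a}
  S via S→b A: +{b}
  FIRST[S]={a,b}  FIRST[A]={a}  FIRST[B]={a,b}  FIRST[C]={a}
pass 2:
  C via C→S S: +{b}
  FIRST[S]={a,b}  FIRST[A]={a}  FIRST[B]={a,b}  FIRST[C]={a,b}
pass 3: done
  FIRST[S]={a,b}  FIRST[A]={a}  FIRST[B]={a,b}  FIRST[C]={a,b}

FIRST(C) = ["a", "b"]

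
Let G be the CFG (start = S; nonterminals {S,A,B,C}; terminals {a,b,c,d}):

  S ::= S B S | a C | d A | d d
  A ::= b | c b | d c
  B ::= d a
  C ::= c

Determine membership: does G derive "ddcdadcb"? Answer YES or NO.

Convert to CNF:
  S -> S X4 | T2 A | T2 T2 | T3 C
  A -> T0 T1 | T2 T0 | b
  B -> T2 T3
  C -> c
  T0 -> c
  T1 -> b
  T2 -> d
  T3 -> a
  X4 -> B S

CYK table (by increasing span):
  cell(0,0) d: {T2}  orig:{}
  cell(1,1) d: {T2}  orig:{}
  cell(2,2) c: {C,T0}  orig:{C}
  cell(3,3) d: {T2}  orig:{}
  cell(4,4) a: {T3}  orig:{}
  cell(5,5) d: {T2}  orig:{}
  cell(6,6) c: {C,T0}  orig:{C}
  cell(7,7) b: {A,T1}  orig:{A}
  cell(0,1) dd: {S}
  cell(1,2) dc: {A}
  cell(2,3) cd: ∅
  cell(3,4) da: {B}
  cell(4,5) ad: ∅
  cell(5,6) dc: {A}
  cell(6,7) cb: {A}
  cell(0,2) ddc: {S}
  cell(1,3) dcd: ∅
  cell(2,4) cda: ∅
  cell(3,5) dad: ∅
  cell(4,6) adc: ∅
  cell(5,7) dcb: {S}
  cell(0,3) ddcd: ∅
  cell(1,4) dcda: ∅
  cell(2,5) cdad: ∅
  cell(3,6) dadc: ∅
  cell(4,7) adcb: ∅
  cell(0,4) ddcda: ∅
  cell(1,5) dcdad: ∅
  cell(2,6) cdadc: ∅
  cell(3,7) dadcb: {X4}  orig:{}
  cell(0,5) ddcdad: ∅
  cell(1,6) dcdadc: ∅
  cell(2,7) cdadcb: ∅
  cell(0,6) ddcdadc: ∅
  cell(1,7) dcdadcb: ∅
  cell(0,7) ddcdadcb: {S}

S ∈ T[0,7] ⇒ YES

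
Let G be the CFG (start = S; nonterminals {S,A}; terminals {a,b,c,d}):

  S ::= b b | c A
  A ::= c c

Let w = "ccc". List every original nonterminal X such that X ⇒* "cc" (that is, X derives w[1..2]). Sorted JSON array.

CNF form of G:
  S -> T0 A | T1 T1
  A -> T0 T0
  T0 -> c
  T1 -> b

CYK fill, restricted to cells inside w[1..2]:
  T[1,1] 'c' = {T0}  orig:{}
  T[2,2] 'c' = {T0}  orig:{}
  T[1,2] 'cc' = {A}

Original NTs in T[1,2] deriving "cc": ["A"]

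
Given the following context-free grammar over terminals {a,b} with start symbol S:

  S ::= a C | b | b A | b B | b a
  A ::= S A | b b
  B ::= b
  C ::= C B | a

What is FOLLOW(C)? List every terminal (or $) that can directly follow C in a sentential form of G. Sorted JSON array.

Compute FIRST by fixpoint:
[1]
  A via A→b b: +{b}
  B via B→b: +{b}
  C via C→a: +{a}
  S via S→a C: +{a}
  S via S→b: +{b}
  FIRST(S)={a,b}  FIRST(A)={b}  FIRST(B)={b}  FIRST(C)={a}
[2]
  A via A→S A: +{a}
  FIRST(S)={a,b}  FIRST(A)={a,b}  FIRST(B)={b}  FIRST(C)={a}
[3] done
  FIRST(S)={a,b}  FIRST(A)={a,b}  FIRST(B)={b}  FIRST(C)={a}

Compute FOLLOW by fixpoint:
initialize: $ ∈ FOLLOW(S)
round 1:
  A→S A: FOLLOW(S) ⊇ FIRST(A) = {a,b}; new: +{a,b}
  C→C B: FOLLOW(C) ⊇ FIRST(B) = {b}; new: +{b}
  C→C B: FOLLOW(B) ⊇ FOLLOW(C) ⊇ {b}; new: +{b}
  S→a C: FOLLOW(C) ⊇ FOLLOW(S) ⊇ {$,a,b}; new: +{$,a}
  S→b A: FOLLOW(A) ⊇ FOLLOW(S) ⊇ {$,a,b}; new: +{$,a,b}
  S→b B: FOLLOW(B) ⊇ FOLLOW(S) ⊇ {$,a,b}; new: +{$,a}
  S: {$,a,b}  A: {$,a,b}  B: {$,a,b}  C: {$,a,b}
round 2: (no change)
  S: {$,a,b}  A: {$,a,b}  B: {$,a,b}  C: {$,a,b}

FOLLOW(C) = ["$", "a", "b"]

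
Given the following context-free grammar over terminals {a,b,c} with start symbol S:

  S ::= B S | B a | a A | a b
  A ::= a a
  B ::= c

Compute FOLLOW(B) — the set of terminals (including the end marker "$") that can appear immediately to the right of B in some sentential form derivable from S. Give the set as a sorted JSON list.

FIRST iteration:
iter 1:
  A via A→a a: +{a}
  B via B→c: +{c}
  S via S→B S: +{c}
  S via S→a A: +{a}
  FIRST[S]={a,c}  FIRST[A]={a}  FIRST[B]={c}
iter 2: done
  FIRST[S]={a,c}  FIRST[A]={a}  FIRST[B]={c}

FOLLOW iteration:
FOLLOW(S) := {$}
iter 1:
  S→B S: FOLLOW(B) ⊇ FIRST(S) = {a,c}; new: +{a,c}
  S→a A: FOLLOW(A) ⊇ FOLLOW(S) ⊇ {$}; new: +{$}
  S: {$}  A: {$}  B: {a,c}
iter 2: — fixpoint
  S: {$}  A: {$}  B: {a,c}

FOLLOW(B) = ["a", "c"]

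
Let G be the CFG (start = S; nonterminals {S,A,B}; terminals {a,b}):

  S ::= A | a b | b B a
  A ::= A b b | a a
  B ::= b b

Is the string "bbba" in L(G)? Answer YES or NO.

Convert to CNF:
  S -> A X3 | T0 X4 | T1 T0 | T1 T1
  A -> A X2 | T1 T1
  B -> T0 T0
  T0 -> b
  T1 -> a
  X2 -> T0 T0
  X3 -> T0 T0
  X4 -> B T1

CYK fill:
  [0..0]={T0}  "b"  orig:{}
  [1..1]={T0}  "b"  orig:{}
  [2..2]={T0}  "b"  orig:{}
  [3..3]={T1}  "a"  orig:{}
  [0..1]={B,X2,X3}  "bb"  orig:{B}
  [1..2]={B,X2,X3}  "bb"  orig:{B}
  [2..3]=∅  "ba"
  [0..2]=∅  "bbb"
  [1..3]={X4}  "bba"  orig:{}
  [0..3]={S}  "bbba"

S ∈ T[0,3] ⇒ YES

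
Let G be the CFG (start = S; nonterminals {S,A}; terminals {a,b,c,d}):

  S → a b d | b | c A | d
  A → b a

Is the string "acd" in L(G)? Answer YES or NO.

CNF form of G:
  S -> T1 X4 | T3 A | b | d
  A -> T0 T1
  T0 -> b
  T1 -> a
  T2 -> d
  T3 -> c
  X4 -> T0 T2

CYK table (by increasing span):
  [0..0]={T1}  "a"  orig:{}
  [1..1]={T3}  "c"  orig:{}
  [2..2]={S,T2}  "d"  orig:{S}
  [0..1]=∅  "ac"
  [1..2]=∅  "cd"
  [0..2]=∅  "acd"

S ∉ T[0,2] ⇒ NO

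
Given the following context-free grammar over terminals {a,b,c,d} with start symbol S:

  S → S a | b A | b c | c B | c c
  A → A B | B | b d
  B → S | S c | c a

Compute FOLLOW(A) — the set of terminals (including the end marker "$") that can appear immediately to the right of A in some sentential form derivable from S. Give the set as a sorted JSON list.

Compute FIRST by fixpoint:
iter 1:
  A via A→b d: +{b}
  B via B→c a: +{c}
  S via S→b A: +{b}
  S via S→c B: +{c}
  FIRST(S)={b,c}  FIRST(A)={b}  FIRST(B)={c}
iter 2:
  A via A→B: +{c}
  B via B→S: +{b}
  FIRST(S)={b,c}  FIRST(A)={b,c}  FIRST(B)={b,c}
iter 3: — fixpoint
  FIRST(S)={b,c}  FIRST(A)={b,c}  FIRST(B)={b,c}

FOLLOW iteration:
seed FOLLOW(S) with $
pass 1:
  A→A B: FOLLOW(A) ⊇ FIRST(B) = {b,c}; new: +{b,c}
  A→A B: FOLLOW(B) ⊇ FOLLOW(A) ⊇ {b,c}; new: +{b,c}
  B→S: FOLLOW(S) ⊇ FOLLOW(B) ⊇ {b,c}; new: +{b,c}
  S→S a: FOLLOW(S) ⊇ FIRST(a) = {a}; new: +{a}
  S→b A: FOLLOW(A) ⊇ FOLLOW(S) ⊇ {$,a,b,c}; new: +{$,a}
  S→c B: FOLLOW(B) ⊇ FOLLOW(S) ⊇ {$,a,b,c}; new: +{$,a}
  FOLLOW(S)={$,a,b,c}  FOLLOW(A)={$,a,b,c}  FOLLOW(B)={$,a,b,c}
pass 2: (no change)
  FOLLOW(S)={$,a,b,c}  FOLLOW(A)={$,a,b,c}  FOLLOW(B)={$,a,b,c}

FOLLOW(A) = ["$", "a", "b", "c"]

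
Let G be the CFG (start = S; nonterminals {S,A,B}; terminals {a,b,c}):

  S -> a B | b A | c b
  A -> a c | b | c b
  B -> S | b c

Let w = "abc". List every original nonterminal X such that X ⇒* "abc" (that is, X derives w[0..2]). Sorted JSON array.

CNF form of G:
  S -> T0 B | T1 T2 | T2 A
  A -> T0 T1 | T1 T2 | b
  B -> T0 B | T1 T2 | T2 A | T2 T1
  T0 -> a
  T1 -> c
  T2 -> b

Fill CYK table bottom-up — only the sub-triangle for w[0..2]:
  T[0,0] 'a' = {T0}  orig:{}
  T[1,1] 'b' = {A,T2}  orig:{A}
  T[2,2] 'c' = {T1}  orig:{}
  T[0,1] 'ab' = ∅
  T[1,2] 'bc' = {B}
  T[0,2] 'abc' = {B,S}

Original NTs in T[0,2] deriving "abc": ["B", "S"]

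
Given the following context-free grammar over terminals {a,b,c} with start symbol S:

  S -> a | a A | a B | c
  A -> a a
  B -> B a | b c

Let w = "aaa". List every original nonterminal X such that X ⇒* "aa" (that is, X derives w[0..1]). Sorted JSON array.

CNF form of G:
  S -> T0 A | T0 B | a | c
  A -> T0 T0
  B -> B T0 | T1 T2
  T0 -> a
  T1 -> b
  T2 -> c

Fill CYK table bottom-up (cells [i..j] with 0 ≤ i ≤ j ≤ 1 only):
  [0..0]={S,T0}  "a"  orig:{S}
  [1..1]={S,T0}  "a"  orig:{S}
  [0..1]={A}  "aa"

Original NTs in T[0,1] deriving "aa": ["A"]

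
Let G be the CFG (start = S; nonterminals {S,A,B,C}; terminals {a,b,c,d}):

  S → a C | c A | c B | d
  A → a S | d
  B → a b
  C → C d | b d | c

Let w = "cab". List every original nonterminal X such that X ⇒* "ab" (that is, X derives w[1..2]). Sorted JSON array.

CNF form of G:
  S -> T0 C | T3 A | T3 B | d
  A -> T0 S | d
  B -> T0 T1
  C -> C T2 | T1 T2 | c
  T0 -> a
  T1 -> b
  T2 -> d
  T3 -> c

CYK table (by increasing span), restricted to cells inside w[1..2]:
  T[1,1] 'a' = {T0}  orig:{}
  T[2,2] 'b' = {T1}  orig:{}
  T[1,2] 'ab' = {B}

Original NTs in T[1,2] deriving "ab": ["B"]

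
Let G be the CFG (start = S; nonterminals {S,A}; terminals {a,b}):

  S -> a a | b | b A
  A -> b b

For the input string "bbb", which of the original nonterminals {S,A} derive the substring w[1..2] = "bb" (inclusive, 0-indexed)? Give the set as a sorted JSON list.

Convert to CNF:
  S -> T0 A | T1 T1 | b
  A -> T0 T0
  T0 -> b
  T1 -> a

CYK table (by increasing span), restricted to cells inside w[1..2]:
  [1..1]={S,T0}  "b"  orig:{S}
  [2..2]={S,T0}  "b"  orig:{S}
  [1..2]={A}  "bb"

Original NTs in T[1,2] deriving "bb": ["A"]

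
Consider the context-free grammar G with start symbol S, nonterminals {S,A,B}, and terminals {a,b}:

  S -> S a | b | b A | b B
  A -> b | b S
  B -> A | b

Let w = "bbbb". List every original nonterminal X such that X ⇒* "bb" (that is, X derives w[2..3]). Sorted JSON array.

CNF form of G:
  S -> S T1 | T0 A | T0 B | b
  A -> T0 S | b
  B -> T0 S | b
  T0 -> b
  T1 -> a

Fill CYK table bottom-up — only the sub-triangle for w[2..3]:
  cell(2,2) b: {A,B,S,T0}  orig:{A,B,S}
  cell(3,3) b: {A,B,S,T0}  orig:{A,B,S}
  cell(2,3) bb: {A,B,S}

Original NTs in T[2,3] deriving "bb": ["A", "B", "S"]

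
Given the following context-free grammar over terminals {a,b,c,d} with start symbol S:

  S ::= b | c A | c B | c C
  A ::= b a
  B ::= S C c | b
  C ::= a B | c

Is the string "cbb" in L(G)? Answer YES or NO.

Convert to CNF:
  S -> T2 A | T2 B | T2 C | b
  A -> T0 T1
  B -> S X3 | b
  C -> T1 B | c
  T0 -> b
  T1 -> a
  T2 -> c
  X3 -> C T2

Fill CYK table bottom-up:
  cell(0,0) c: {C,T2}  orig:{C}
  cell(1,1) b: {B,S,T0}  orig:{B,S}
  cell(2,2) b: {B,S,T0}  orig:{B,S}
  cell(0,1) cb: {S}
  cell(1,2) bb: ∅
  cell(0,2) cbb: ∅

S ∉ T[0,2] ⇒ NO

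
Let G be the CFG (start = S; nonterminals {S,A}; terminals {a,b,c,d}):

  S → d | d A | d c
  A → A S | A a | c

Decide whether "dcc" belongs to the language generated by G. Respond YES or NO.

CNF form of G:
  S -> T1 A | T1 T2 | d
  A -> A S | A T0 | c
  T0 -> a
  T1 -> d
  T2 -> c

CYK fill:
  cell(0,0) d: {S,T1}  orig:{S}
  cell(1,1) c: {A,T2}  orig:{A}
  cell(2,2) c: {A,T2}  orig:{A}
  cell(0,1) dc: {S}
  cell(1,2) cc: ∅
  cell(0,2) dcc: ∅

S ∉ T[0,2] ⇒ NO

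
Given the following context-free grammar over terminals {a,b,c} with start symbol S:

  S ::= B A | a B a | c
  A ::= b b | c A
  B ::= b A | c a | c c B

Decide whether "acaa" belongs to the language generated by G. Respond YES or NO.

Convert to CNF:
  S -> B A | T2 X4 | c
  A -> T0 T0 | T1 A
  B -> T0 A | T1 T2 | T1 X3
  T0 -> b
  T1 -> c
  T2 -> a
  X3 -> T1 B
  X4 -> B T2

CYK table (by increasing span):
  T[0,0] 'a' = {T2}  orig:{}
  T[1,1] 'c' = {S,T1}  orig:{S}
  T[2,2] 'a' = {T2}  orig:{}
  T[3,3] 'a' = {T2}  orig:{}
  T[0,1] 'ac' = ∅
  T[1,2] 'ca' = {B}
  T[2,3] 'aa' = ∅
  T[0,2] 'aca' = ∅
  T[1,3] 'caa' = {X4}  orig:{}
  T[0,3] 'acaa' = {S}

S ∈ T[0,3] ⇒ YES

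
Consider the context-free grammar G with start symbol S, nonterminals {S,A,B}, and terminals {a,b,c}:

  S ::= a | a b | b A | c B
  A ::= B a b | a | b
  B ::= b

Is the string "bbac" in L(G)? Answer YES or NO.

CNF form of G:
  S -> T0 T1 | T1 A | T2 B | a
  A -> B X3 | a | b
  B -> b
  T0 -> a
  T1 -> b
  T2 -> c
  X3 -> T0 T1

CYK fill:
  cell(0,0) b: {A,B,T1}  orig:{A,B}
  cell(1,1) b: {A,B,T1}  orig:{A,B}
  cell(2,2) a: {A,S,T0}  orig:{A,S}
  cell(3,3) c: {T2}  orig:{}
  cell(0,1) bb: {S}
  cell(1,2) ba: {S}
  cell(2,3) ac: ∅
  cell(0,2) bba: ∅
  cell(1,3) bac: ∅
  cell(0,3) bbac: ∅

S ∉ T[0,3] ⇒ NO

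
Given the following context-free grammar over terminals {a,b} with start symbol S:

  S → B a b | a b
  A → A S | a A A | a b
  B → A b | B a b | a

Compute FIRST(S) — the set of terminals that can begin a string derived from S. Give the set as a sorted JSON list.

FIRST iteration:
pass 1:
  A via A→a A A: +{a}
  B via B→A b: +{a}
  S via S→B a b: +{a}
  FIRST[S]={a}  FIRST[A]={a}  FIRST[B]={a}
pass 2: (stable)
  FIRST[S]={a}  FIRST[A]={a}  FIRST[B]={a}

FIRST(S) = ["a"]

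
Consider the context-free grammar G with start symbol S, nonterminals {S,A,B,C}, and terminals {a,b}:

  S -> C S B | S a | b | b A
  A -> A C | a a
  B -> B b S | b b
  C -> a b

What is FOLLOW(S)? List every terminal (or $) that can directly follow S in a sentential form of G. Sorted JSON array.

FIRST sets, iterate to fixpoint:
[1]
  A via A→a a: +{a}
  B via B→b b: +{b}
  C via C→a b: +{a}
  S via S→C S B: +{a}
  S via S→b: +{b}
  S: {a,b}  A: {a}  B: {b}  C: {a}
[2] (stable)
  S: {a,b}  A: {a}  B: {b}  C: {a}

FOLLOW iteration:
FOLLOW(S) := {$}
round 1:
  A→A C: FOLLOW(A) ⊇ FIRST(C) = {a}; new: +{a}
  A→A C: FOLLOW(C) ⊇ FOLLOW(A) ⊇ {a}; new: +{a}
  B→B b S: FOLLOW(B) ⊇ FIRST(b) = {b}; new: +{b}
  B→B b S: FOLLOW(S) ⊇ FOLLOW(B) ⊇ {b}; new: +{b}
  S→C S B: FOLLOW(C) ⊇ FIRST(S) = {a,b}; new: +{b}
  S→C S B: FOLLOW(B) ⊇ FOLLOW(S) ⊇ {$,b}; new: +{$}
  S→S a: FOLLOW(S) ⊇ FIRST(a) = {a}; new: +{a}
  S→b A: FOLLOW(A) ⊇ FOLLOW(S) ⊇ {$,a,b}; new: +{$,b}
  S: {$,a,b}  A: {$,a,b}  B: {$,b}  C: {a,b}
round 2:
  A→A C: FOLLOW(C) ⊇ FOLLOW(A) ⊇ {$,a,b}; new: +{$}
  S→C S B: FOLLOW(B) ⊇ FOLLOW(S) ⊇ {$,a,b}; new: +{a}
  S: {$,a,b}  A: {$,a,b}  B: {$,a,b}  C: {$,a,b}
round 3: — fixpoint
  S: {$,a,b}  A: {$,a,b}  B: {$,a,b}  C: {$,a,b}

FOLLOW(S) = ["$", "a", "b"]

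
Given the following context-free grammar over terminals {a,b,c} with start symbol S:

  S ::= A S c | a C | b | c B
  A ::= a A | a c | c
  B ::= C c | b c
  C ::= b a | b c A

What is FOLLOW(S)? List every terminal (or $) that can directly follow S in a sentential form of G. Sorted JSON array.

FIRST iteration:
[1]
  A via A→a A: +{a}
  A via A→c: +{c}
  B via B→b c: +{b}
  C via C→b a: +{b}
  S via S→A S c: +{a,c}
  S via S→b: +{b}
  FIRST(S)={a,b,c}  FIRST(A)={a,c}  FIRST(B)={b}  FIRST(C)={b}
[2] — fixpoint
  FIRST(S)={a,b,c}  FIRST(A)={a,c}  FIRST(B)={b}  FIRST(C)={b}

FOLLOW sets:
FOLLOW(S) := {$}
[1]
  B→C c: FOLLOW(C) ⊇ FIRST(c) = {c}; new: +{c}
  C→b c A: FOLLOW(A) ⊇ FOLLOW(C) ⊇ {c}; new: +{c}
  S→A S c: FOLLOW(A) ⊇ FIRST(S) = {a,b,c}; new: +{a,b}
  S→A S c: FOLLOW(S) ⊇ FIRST(c) = {c}; new: +{c}
  S→a C: FOLLOW(C) ⊇ FOLLOW(S) ⊇ {$,c}; new: +{$}
  S→c B: FOLLOW(B) ⊇ FOLLOW(S) ⊇ {$,c}; new: +{$,c}
  FOLLOW[S]={$,c}  FOLLOW[A]={a,b,c}  FOLLOW[B]={$,c}  FOLLOW[C]={$,c}
[2]
  C→b c A: FOLLOW(A) ⊇ FOLLOW(C) ⊇ {$,c}; new: +{$}
  FOLLOW[S]={$,c}  FOLLOW[A]={$,a,b,c}  FOLLOW[B]={$,c}  FOLLOW[C]={$,c}
[3] (stable)
  FOLLOW[S]={$,c}  FOLLOW[A]={$,a,b,c}  FOLLOW[B]={$,c}  FOLLOW[C]={$,c}

FOLLOW(S) = ["$", "c"]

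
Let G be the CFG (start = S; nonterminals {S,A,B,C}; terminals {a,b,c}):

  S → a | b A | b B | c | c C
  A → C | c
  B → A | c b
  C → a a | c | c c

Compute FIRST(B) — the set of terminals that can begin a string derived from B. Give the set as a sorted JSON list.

FIRST iteration:
[1]
  A via A→c: +{c}
  B via B→A: +{c}
  C via C→a a: +{a}
  C via C→c: +{c}
  S via S→a: +{a}
  S via S→b A: +{b}
  S via S→c: +{c}
  FIRST(S)={a,b,c}  FIRST(A)={c}  FIRST(B)={c}  FIRST(C)={a,c}
[2]
  A via A→C: +{a}
  B via B→A: +{a}
  FIRST(S)={a,b,c}  FIRST(A)={a,c}  FIRST(B)={a,c}  FIRST(C)={a,c}
[3] (stable)
  FIRST(S)={a,b,c}  FIRST(A)={a,c}  FIRST(B)={a,c}  FIRST(C)={a,c}

FIRST(B) = ["a", "c"]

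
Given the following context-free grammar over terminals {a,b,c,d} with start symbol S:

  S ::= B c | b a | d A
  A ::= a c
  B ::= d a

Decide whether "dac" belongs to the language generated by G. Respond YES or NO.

Convert to CNF:
  S -> B T1 | T2 A | T3 T0
  A -> T0 T1
  B -> T2 T0
  T0 -> a
  T1 -> c
  T2 -> d
  T3 -> b

CYK table (by increasing span):
  T[0,0] 'd' = {T2}  orig:{}
  T[1,1] 'a' = {T0}  orig:{}
  T[2,2] 'c' = {T1}  orig:{}
  T[0,1] 'da' = {B}
  T[1,2] 'ac' = {A}
  T[0,2] 'dac' = {S}

S ∈ T[0,2] ⇒ YES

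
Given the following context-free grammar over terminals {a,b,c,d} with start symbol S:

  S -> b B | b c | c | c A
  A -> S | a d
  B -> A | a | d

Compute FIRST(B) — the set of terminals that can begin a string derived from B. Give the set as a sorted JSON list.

FIRST sets, iterate to fixpoint:
[1]
  A via A→a d: +{a}
  B via B→A: +{a}
  B via B→d: +{d}
  S via S→b B: +{b}
  S via S→c: +{c}
  FIRST(S)={b,c}  FIRST(A)={a}  FIRST(B)={a,d}
[2]
  A via A→S: +{b,c}
  B via B→A: +{b,c}
  FIRST(S)={b,c}  FIRST(A)={a,b,c}  FIRST(B)={a,b,c,d}
[3] — fixpoint
  FIRST(S)={b,c}  FIRST(A)={a,b,c}  FIRST(B)={a,b,c,d}

FIRST(B) = ["a", "b", "c", "d"]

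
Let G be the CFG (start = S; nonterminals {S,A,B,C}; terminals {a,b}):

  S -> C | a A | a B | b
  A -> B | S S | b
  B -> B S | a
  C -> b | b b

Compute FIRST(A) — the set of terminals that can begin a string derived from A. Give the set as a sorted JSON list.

FIRST iteration:
iter 1:
  A via A→b: +{b}
  B via B→a: +{a}
  C via C→b: +{b}
  S via S→C: +{b}
  S via S→a A: +{a}
  FIRST(S)={a,b}  FIRST(A)={b}  FIRST(B)={a}  FIRST(C)={b}
iter 2:
  A via A→B: +{a}
  FIRST(S)={a,b}  FIRST(A)={a,b}  FIRST(B)={a}  FIRST(C)={b}
iter 3: — fixpoint
  FIRST(S)={a,b}  FIRST(A)={a,b}  FIRST(B)={a}  FIRST(C)={b}

FIRST(A) = ["a", "b"]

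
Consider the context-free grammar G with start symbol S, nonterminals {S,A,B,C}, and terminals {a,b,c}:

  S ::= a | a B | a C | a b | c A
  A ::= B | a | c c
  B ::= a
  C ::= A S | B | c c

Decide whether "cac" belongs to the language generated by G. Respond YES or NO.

Convert to CNF:
  S -> T0 A | T1 B | T1 C | T1 T2 | a
  A -> T0 T0 | a
  B -> a
  C -> A S | T0 T0 | a
  T0 -> c
  T1 -> a
  T2 -> b

CYK table (by increasing span):
  T[0,0] 'c' = {T0}  orig:{}
  T[1,1] 'a' = {A,B,C,S,T1}  orig:{A,B,C,S}
  T[2,2] 'c' = {T0}  orig:{}
  T[0,1] 'ca' = {S}
  T[1,2] 'ac' = ∅
  T[0,2] 'cac' = ∅

S ∉ T[0,2] ⇒ NO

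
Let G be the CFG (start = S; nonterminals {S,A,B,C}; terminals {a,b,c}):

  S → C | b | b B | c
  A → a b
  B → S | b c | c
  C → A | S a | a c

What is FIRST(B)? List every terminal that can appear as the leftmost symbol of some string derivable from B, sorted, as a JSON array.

FIRST sets, iterate to fixpoint:
[1]
  A via A→a b: +{a}
  B via B→b c: +{b}
  B via B→c: +{c}
  C via C→A: +{a}
  S via S→C: +{a}
  S via S→b: +{b}
  S via S→c: +{c}
  S: {a,b,c}  A: {a}  B: {b,c}  C: {a}
[2]
  B via B→S: +{a}
  C via C→S a: +{b,c}
  S: {a,b,c}  A: {a}  B: {a,b,c}  C: {a,b,c}
[3] done
  S: {a,b,c}  A: {a}  B: {a,b,c}  C: {a,b,c}

FIRST(B) = ["a", "b", "c"]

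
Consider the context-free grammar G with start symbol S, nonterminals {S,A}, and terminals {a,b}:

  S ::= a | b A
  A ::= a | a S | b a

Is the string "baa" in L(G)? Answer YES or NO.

Convert to CNF:
  S -> T1 A | a
  A -> T0 S | T1 T0 | a
  T0 -> a
  T1 -> b

CYK table (by increasing span):
  cell(0,0) b: {T1}  orig:{}
  cell(1,1) a: {A,S,T0}  orig:{A,S}
  cell(2,2) a: {A,S,T0}  orig:{A,S}
  cell(0,1) ba: {A,S}
  cell(1,2) aa: {A}
  cell(0,2) baa: {S}

S ∈ T[0,2] ⇒ YES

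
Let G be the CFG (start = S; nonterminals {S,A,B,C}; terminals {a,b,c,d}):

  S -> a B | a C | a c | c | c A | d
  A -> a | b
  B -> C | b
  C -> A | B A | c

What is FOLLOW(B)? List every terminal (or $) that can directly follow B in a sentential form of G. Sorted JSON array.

FIRST iteration:
pass 1:
  A via A→a: +{a}
  A via A→b: +{b}
  B via B→b: +{b}
  C via C→A: +{a,b}
  C via C→c: +{c}
  S via S→a B: +{a}
  S via S→c: +{c}
  S via S→d: +{d}
  FIRST(S)={a,c,d}  FIRST(A)={a,b}  FIRST(B)={b}  FIRST(C)={a,b,c}
pass 2:
  B via B→C: +{a,c}
  FIRST(S)={a,c,d}  FIRST(A)={a,b}  FIRST(B)={a,b,c}  FIRST(C)={a,b,c}
pass 3: (stable)
  FIRST(S)={a,c,d}  FIRST(A)={a,b}  FIRST(B)={a,b,c}  FIRST(C)={a,b,c}

FOLLOW sets:
FOLLOW(S) := {$}
[1]
  C→B A: FOLLOW(B) ⊇ FIRST(A) = {a,b}; new: +{a,b}
  S→a B: FOLLOW(B) ⊇ FOLLOW(S) ⊇ {$}; new: +{$}
  S→a C: FOLLOW(C) ⊇ FOLLOW(S) ⊇ {$}; new: +{$}
  S→c A: FOLLOW(A) ⊇ FOLLOW(S) ⊇ {$}; new: +{$}
  FOLLOW(S)={$}  FOLLOW(A)={$}  FOLLOW(B)={$,a,b}  FOLLOW(C)={$}
[2]
  B→C: FOLLOW(C) ⊇ FOLLOW(B) ⊇ {$,a,b}; new: +{a,b}
  C→A: FOLLOW(A) ⊇ FOLLOW(C) ⊇ {$,a,b}; new: +{a,b}
  FOLLOW(S)={$}  FOLLOW(A)={$,a,b}  FOLLOW(B)={$,a,b}  FOLLOW(C)={$,a,b}
[3] done
  FOLLOW(S)={$}  FOLLOW(A)={$,a,b}  FOLLOW(B)={$,a,b}  FOLLOW(C)={$,a,b}

FOLLOW(B) = ["$", "a", "b"]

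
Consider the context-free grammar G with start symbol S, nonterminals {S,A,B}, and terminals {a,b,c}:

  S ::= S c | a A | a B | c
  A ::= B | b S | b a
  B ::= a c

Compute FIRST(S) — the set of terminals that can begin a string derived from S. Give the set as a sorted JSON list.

FIRST iteration:
iter 1:
  A via A→b S: +{b}
  B via B→a c: +{a}
  S via S→a A: +{a}
  S via S→c: +{c}
  FIRST[S]={a,c}  FIRST[A]={b}  FIRST[B]={a}
iter 2:
  A via A→B: +{a}
  FIRST[S]={a,c}  FIRST[A]={a,b}  FIRST[B]={a}
iter 3: — fixpoint
  FIRST[S]={a,c}  FIRST[A]={a,b}  FIRST[B]={a}

FIRST(S) = ["a", "c"]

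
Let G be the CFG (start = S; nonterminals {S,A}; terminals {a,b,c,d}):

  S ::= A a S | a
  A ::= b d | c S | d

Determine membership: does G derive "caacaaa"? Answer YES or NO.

CNF form of G:
  S -> A X4 | a
  A -> T0 T1 | T2 S | d
  T0 -> b
  T1 -> d
  T2 -> c
  T3 -> a
  X4 -> T3 S

CYK fill:
  [0..0]={T2}  "c"  orig:{}
  [1..1]={S,T3}  "a"  orig:{S}
  [2..2]={S,T3}  "a"  orig:{S}
  [3..3]={T2}  "c"  orig:{}
  [4..4]={S,T3}  "a"  orig:{S}
  [5..5]={S,T3}  "a"  orig:{S}
  [6..6]={S,T3}  "a"  orig:{S}
  [0..1]={A}  "ca"
  [1..2]={X4}  "aa"  orig:{}
  [2..3]=∅  "ac"
  [3..4]={A}  "ca"
  [4..5]={X4}  "aa"  orig:{}
  [5..6]={X4}  "aa"  orig:{}
  [0..2]=∅  "caa"
  [1..3]=∅  "aac"
  [2..4]=∅  "aca"
  [3..5]=∅  "caa"
  [4..6]=∅  "aaa"
  [0..3]=∅  "caac"
  [1..4]=∅  "aaca"
  [2..5]=∅  "acaa"
  [3..6]={S}  "caaa"
  [0..4]=∅  "caaca"
  [1..5]=∅  "aacaa"
  [2..6]={X4}  "acaaa"  orig:{}
  [0..5]=∅  "caacaa"
  [1..6]=∅  "aacaaa"
  [0..6]={S}  "caacaaa"

S ∈ T[0,6] ⇒ YES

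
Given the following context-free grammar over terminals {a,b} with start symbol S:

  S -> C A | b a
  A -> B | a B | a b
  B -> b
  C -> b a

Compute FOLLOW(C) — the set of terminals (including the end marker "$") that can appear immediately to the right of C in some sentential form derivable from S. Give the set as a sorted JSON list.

FIRST sets, iterate to fixpoint:
pass 1:
  A via A→a B: +{a}
  B via B→b: +{b}
  C via C→b a: +{b}
  S via S→C A: +{b}
  FIRST[S]={b}  FIRST[A]={a}  FIRST[B]={b}  FIRST[C]={b}
pass 2:
  A via A→B: +{b}
  FIRST[S]={b}  FIRST[A]={a,b}  FIRST[B]={b}  FIRST[C]={b}
pass 3: done
  FIRST[S]={b}  FIRST[A]={a,b}  FIRST[B]={b}  FIRST[C]={b}

FOLLOW iteration:
seed FOLLOW(S) with $
iter 1:
  S→C A: FOLLOW(C) ⊇ FIRST(A) = {a,b}; new: +{a,b}
  S→C A: FOLLOW(A) ⊇ FOLLOW(S) ⊇ {$}; new: +{$}
  FOLLOW[S]={$}  FOLLOW[A]={$}  FOLLOW[B]={}  FOLLOW[C]={a,b}
iter 2:
  A→B: FOLLOW(B) ⊇ FOLLOW(A) ⊇ {$}; new: +{$}
  FOLLOW[S]={$}  FOLLOW[A]={$}  FOLLOW[B]={$}  FOLLOW[C]={a,b}
iter 3: (stable)
  FOLLOW[S]={$}  FOLLOW[A]={$}  FOLLOW[B]={$}  FOLLOW[C]={a,b}

FOLLOW(C) = ["a", "b"]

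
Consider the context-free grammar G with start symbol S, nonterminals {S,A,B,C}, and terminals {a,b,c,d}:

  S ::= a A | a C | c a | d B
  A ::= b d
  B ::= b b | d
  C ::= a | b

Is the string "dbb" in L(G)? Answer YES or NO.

CNF form of G:
  S -> T1 B | T2 A | T2 C | T3 T2
  A -> T0 T1
  B -> T0 T0 | d
  C -> a | b
  T0 -> b
  T1 -> d
  T2 -> a
  T3 -> c

Fill CYK table bottom-up:
  T[0,0] 'd' = {B,T1}  orig:{B}
  T[1,1] 'b' = {C,T0}  orig:{C}
  T[2,2] 'b' = {C,T0}  orig:{C}
  T[0,1] 'db' = ∅
  T[1,2] 'bb' = {B}
  T[0,2] 'dbb' = {S}

S ∈ T[0,2] ⇒ YES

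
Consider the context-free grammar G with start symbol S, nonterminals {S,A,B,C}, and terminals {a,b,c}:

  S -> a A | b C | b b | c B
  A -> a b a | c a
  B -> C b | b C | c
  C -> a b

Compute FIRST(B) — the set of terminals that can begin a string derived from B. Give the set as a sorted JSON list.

Compute FIRST by fixpoint:
round 1:
  A via A→a b a: +{a}
  A via A→c a: +{c}
  B via B→b C: +{b}
  B via B→c: +{c}
  C via C→a b: +{a}
  S via S→a A: +{a}
  S via S→b C: +{b}
  S via S→c B: +{c}
  FIRST(S)={a,b,c}  FIRST(A)={a,c}  FIRST(B)={b,c}  FIRST(C)={a}
round 2:
  B via B→C b: +{a}
  FIRST(S)={a,b,c}  FIRST(A)={a,c}  FIRST(B)={a,b,c}  FIRST(C)={a}
round 3: done
  FIRST(S)={a,b,c}  FIRST(A)={a,c}  FIRST(B)={a,b,c}  FIRST(C)={a}

FIRST(B) = ["a", "b", "c"]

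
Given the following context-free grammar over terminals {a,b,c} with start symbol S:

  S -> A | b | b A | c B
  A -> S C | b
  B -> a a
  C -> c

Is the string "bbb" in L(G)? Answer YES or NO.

CNF form of G:
  S -> S C | T1 A | T2 B | b
  A -> S C | b
  B -> T0 T0
  C -> c
  T0 -> a
  T1 -> b
  T2 -> c

Fill CYK table bottom-up:
  cell(0,0) b: {A,S,T1}  orig:{A,S}
  cell(1,1) b: {A,S,T1}  orig:{A,S}
  cell(2,2) b: {A,S,T1}  orig:{A,S}
  cell(0,1) bb: {S}
  cell(1,2) bb: {S}
  cell(0,2) bbb: ∅

S ∉ T[0,2] ⇒ NO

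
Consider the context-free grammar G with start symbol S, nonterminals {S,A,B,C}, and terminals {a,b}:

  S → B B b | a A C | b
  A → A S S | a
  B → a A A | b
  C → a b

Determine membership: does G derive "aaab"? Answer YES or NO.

Convert to CNF:
  S -> B X4 | T0 X5 | b
  A -> A X2 | a
  B -> T0 X3 | b
  C -> T0 T1
  T0 -> a
  T1 -> b
  X2 -> S S
  X3 -> A A
  X4 -> B T1
  X5 -> A C

CYK table (by increasing span):
  [0..0]={A,T0}  "a"  orig:{A}
  [1..1]={A,T0}  "a"  orig:{A}
  [2..2]={A,T0}  "a"  orig:{A}
  [3..3]={B,S,T1}  "b"  orig:{B,S}
  [0..1]={X3}  "aa"  orig:{}
  [1..2]={X3}  "aa"  orig:{}
  [2..3]={C}  "ab"
  [0..2]={B}  "aaa"
  [1..3]={X5}  "aab"  orig:{}
  [0..3]={S,X4}  "aaab"  orig:{S}

S ∈ T[0,3] ⇒ YES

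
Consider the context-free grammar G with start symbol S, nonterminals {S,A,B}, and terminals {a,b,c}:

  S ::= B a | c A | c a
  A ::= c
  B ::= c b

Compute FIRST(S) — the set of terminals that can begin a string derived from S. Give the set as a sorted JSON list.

FIRST sets, iterate to fixpoint:
pass 1:
  A via A→c: +{c}
  B via B→c b: +{c}
  S via S→B a: +{c}
  FIRST[S]={c}  FIRST[A]={c}  FIRST[B]={c}
pass 2: (no change)
  FIRST[S]={c}  FIRST[A]={c}  FIRST[B]={c}

FIRST(S) = ["c"]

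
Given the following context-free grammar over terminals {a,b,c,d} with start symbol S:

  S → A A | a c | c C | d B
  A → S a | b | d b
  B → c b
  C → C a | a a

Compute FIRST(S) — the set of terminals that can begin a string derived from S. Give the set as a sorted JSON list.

Compute FIRST by fixpoint:
round 1:
  A via A→b: +{b}
  A via A→d b: +{d}
  B via B→c b: +{c}
  C via C→a a: +{a}
  S via S→A A: +{b,d}
  S via S→a c: +{a}
  S via S→c C: +{c}
  FIRST(S)={a,b,c,d}  FIRST(A)={b,d}  FIRST(B)={c}  FIRST(C)={a}
round 2:
  A via A→S a: +{a,c}
  FIRST(S)={a,b,c,d}  FIRST(A)={a,b,c,d}  FIRST(B)={c}  FIRST(C)={a}
round 3: (stable)
  FIRST(S)={a,b,c,d}  FIRST(A)={a,b,c,d}  FIRST(B)={c}  FIRST(C)={a}

FIRST(S) = ["a", "b", "c", "d"]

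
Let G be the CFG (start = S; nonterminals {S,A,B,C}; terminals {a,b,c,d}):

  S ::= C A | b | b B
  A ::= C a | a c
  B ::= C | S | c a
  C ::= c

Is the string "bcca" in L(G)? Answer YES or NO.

CNF form of G:
  S -> C A | T2 B | b
  A -> C T0 | T0 T1
  B -> C A | T1 T0 | T2 B | b | c
  C -> c
  T0 -> a
  T1 -> c
  T2 -> b

Fill CYK table bottom-up:
  cell(0,0) b: {B,S,T2}  orig:{B,S}
  cell(1,1) c: {B,C,T1}  orig:{B,C}
  cell(2,2) c: {B,C,T1}  orig:{B,C}
  cell(3,3) a: {T0}  orig:{}
  cell(0,1) bc: {B,S}
  cell(1,2) cc: ∅
  cell(2,3) ca: {A,B}
  cell(0,2) bcc: ∅
  cell(1,3) cca: {B,S}
  cell(0,3) bcca: {B,S}

S ∈ T[0,3] ⇒ YES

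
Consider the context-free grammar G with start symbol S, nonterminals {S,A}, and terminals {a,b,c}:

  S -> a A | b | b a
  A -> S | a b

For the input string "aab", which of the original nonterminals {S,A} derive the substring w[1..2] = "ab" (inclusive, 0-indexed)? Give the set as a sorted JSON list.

Convert to CNF:
  S -> T0 A | T1 T0 | b
  A -> T0 A | T0 T1 | T1 T0 | b
  T0 -> a
  T1 -> b

CYK fill, restricted to cells inside w[1..2]:
  T[1,1] 'a' = {T0}  orig:{}
  T[2,2] 'b' = {A,S,T1}  orig:{A,S}
  T[1,2] 'ab' = {A,S}

Original NTs in T[1,2] deriving "ab": ["A", "S"]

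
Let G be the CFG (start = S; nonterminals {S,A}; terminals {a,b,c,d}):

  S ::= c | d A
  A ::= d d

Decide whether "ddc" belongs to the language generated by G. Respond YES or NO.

Convert to CNF:
  S -> T0 A | c
  A -> T0 T0
  T0 -> d

CYK table (by increasing span):
  [0..0]={T0}  "d"  orig:{}
  [1..1]={T0}  "d"  orig:{}
  [2..2]={S}  "c"
  [0..1]={A}  "dd"
  [1..2]=∅  "dc"
  [0..2]=∅  "ddc"

S ∉ T[0,2] ⇒ NO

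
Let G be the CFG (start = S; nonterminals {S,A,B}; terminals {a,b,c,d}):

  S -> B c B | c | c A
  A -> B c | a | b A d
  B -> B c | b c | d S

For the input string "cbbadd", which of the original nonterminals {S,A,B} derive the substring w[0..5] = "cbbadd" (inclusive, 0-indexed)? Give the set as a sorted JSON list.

CNF form of G:
  S -> B X4 | T0 A | c
  A -> B T0 | T1 X3 | a
  B -> B T0 | T1 T0 | T2 S
  T0 -> c
  T1 -> b
  T2 -> d
  X3 -> A T2
  X4 -> T0 B

CYK table (by increasing span) (cells [i..j] with 0 ≤ i ≤ j ≤ 5 only):
  T[0,0] 'c' = {S,T0}  orig:{S}
  T[1,1] 'b' = {T1}  orig:{}
  T[2,2] 'b' = {T1}  orig:{}
  T[3,3] 'a' = {A}
  T[4,4] 'd' = {T2}  orig:{}
  T[5,5] 'd' = {T2}  orig:{}
  T[0,1] 'cb' = ∅
  T[1,2] 'bb' = ∅
  T[2,3] 'ba' = ∅
  T[3,4] 'ad' = {X3}  orig:{}
  T[4,5] 'dd' = ∅
  T[0,2] 'cbb' = ∅
  T[1,3] 'bba' = ∅
  T[2,4] 'bad' = {A}
  T[3,5] 'add' = ∅
  T[0,3] 'cbba' = ∅
  T[1,4] 'bbad' = ∅
  T[2,5] 'badd' = {X3}  orig:{}
  T[0,4] 'cbbad' = ∅
  T[1,5] 'bbadd' = {A}
  T[0,5] 'cbbadd' = {S}

Original NTs in T[0,5] deriving "cbbadd": ["S"]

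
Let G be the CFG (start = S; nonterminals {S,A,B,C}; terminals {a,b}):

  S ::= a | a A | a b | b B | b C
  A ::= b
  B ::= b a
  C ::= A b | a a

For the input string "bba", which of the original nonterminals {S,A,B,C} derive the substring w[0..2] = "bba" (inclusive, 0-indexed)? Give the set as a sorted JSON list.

CNF form of G:
  S -> T0 B | T0 C | T1 A | T1 T0 | a
  A -> b
  B -> T0 T1
  C -> A T0 | T1 T1
  T0 -> b
  T1 -> a

Fill CYK table bottom-up, restricted to cells inside w[0..2]:
  T[0,0] 'b' = {A,T0}  orig:{A}
  T[1,1] 'b' = {A,T0}  orig:{A}
  T[2,2] 'a' = {S,T1}  orig:{S}
  T[0,1] 'bb' = {C}
  T[1,2] 'ba' = {B}
  T[0,2] 'bba' = {S}

Original NTs in T[0,2] deriving "bba": ["S"]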